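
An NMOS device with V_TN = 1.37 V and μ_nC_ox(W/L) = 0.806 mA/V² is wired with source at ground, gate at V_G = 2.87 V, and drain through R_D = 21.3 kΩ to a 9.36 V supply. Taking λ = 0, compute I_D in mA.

I_D = 0.421 mA

V_GS = V_G = 2.87 V, so V_ov = 2.87 − 1.37 = 1.5 V.
Assume saturation: I_D = ½ k_n V_ov² = 0.5 × 0.806 × 1.5² = 0.907 mA, giving V_DS = V_DD − I_D R_D = 9.36 − 0.907 × 21.3 = -9.95 V.
But -9.95 V < V_ov = 1.5 V, so the device is actually in triode.
In triode I_D = k_n[V_ov V_DS − ½ V_DS²] and I_D = (V_DD − V_DS)/R_D. Equating: 8.58 V_DS² − 26.75 V_DS + 9.36 = 0, giving V_DS = 0.402 V (the root below V_ov).
I_D = (9.36 − 0.402) / 21.3 = 0.421 mA.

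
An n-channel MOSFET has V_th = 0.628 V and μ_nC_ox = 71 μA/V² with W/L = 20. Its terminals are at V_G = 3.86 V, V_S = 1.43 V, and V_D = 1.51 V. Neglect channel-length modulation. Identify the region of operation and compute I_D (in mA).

V_GS = V_G − V_S = 3.86 − 1.43 = 2.43 V; V_DS = V_D − V_S = 1.51 − 1.43 = 0.08 V.
k_n = μ_nC_ox · (W/L) = 1.42 mA/V².
V_ov = V_GS − V_th = 2.43 − 0.628 = 1.8 V.
Since V_DS = 0.08 V < V_ov = 1.8 V, the device is in the triode region.
I_D = k_n [V_ov · V_DS − ½ V_DS²] = 1.42 × [1.8 × 0.08 − 0.5 × 0.08²] = 0.2 mA.

Triode; I_D = 0.200 mA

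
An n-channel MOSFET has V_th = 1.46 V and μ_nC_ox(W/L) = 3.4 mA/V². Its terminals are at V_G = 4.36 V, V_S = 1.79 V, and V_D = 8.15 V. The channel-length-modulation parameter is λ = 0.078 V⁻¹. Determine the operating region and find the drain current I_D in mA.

V_GS = V_G − V_S = 4.36 − 1.79 = 2.57 V; V_DS = V_D − V_S = 8.15 − 1.79 = 6.36 V.
V_ov = V_GS − V_th = 2.57 − 1.46 = 1.11 V.
Since V_DS = 6.36 V ≥ V_ov = 1.11 V, the device is in saturation.
I_D = ½ k_n V_ov² (1 + λ V_DS) = 0.5 × 3.4 × 1.11² × (1 + 0.078 × 6.36) = 3.13 mA.

Saturation; I_D = 3.13 mA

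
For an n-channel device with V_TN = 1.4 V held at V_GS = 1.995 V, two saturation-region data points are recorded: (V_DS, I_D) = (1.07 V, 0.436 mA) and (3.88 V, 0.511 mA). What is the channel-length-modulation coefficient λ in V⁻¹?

λ = 0.0655 V⁻¹

With V_GS fixed, I_D ∝ (1 + λ V_DS) in saturation, so I_D2/I_D1 = (1 + λ V_DS2)/(1 + λ V_DS1).
0.511/0.436 = 1.172 = (1 + 3.88 λ)/(1 + 1.07 λ).
Solving: λ (I_D1 V_DS2 − I_D2 V_DS1) = I_D2 − I_D1, so λ = (0.511 − 0.436) / (0.436 × 3.88 − 0.511 × 1.07) = 0.075 / 1.14 = 0.0655 V⁻¹.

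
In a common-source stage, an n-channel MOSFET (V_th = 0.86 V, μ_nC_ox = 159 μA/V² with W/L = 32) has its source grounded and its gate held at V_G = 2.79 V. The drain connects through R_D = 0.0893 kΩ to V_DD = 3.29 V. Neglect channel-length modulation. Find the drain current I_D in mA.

I_D = 9.48 mA

V_GS = V_G = 2.79 V, so V_ov = 2.79 − 0.86 = 1.93 V.
k_n = μ_nC_ox · (W/L) = 5.088 mA/V².
Assume saturation: I_D = ½ k_n V_ov² = 0.5 × 5.088 × 1.93² = 9.48 mA, giving V_DS = V_DD − I_D R_D = 3.29 − 9.48 × 0.0893 = 2.44 V.
V_DS = 2.44 V ≥ V_ov = 1.93 V, confirming saturation.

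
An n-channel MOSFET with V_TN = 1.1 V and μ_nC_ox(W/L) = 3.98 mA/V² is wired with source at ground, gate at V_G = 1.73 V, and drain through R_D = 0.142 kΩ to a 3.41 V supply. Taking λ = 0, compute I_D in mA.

V_GS = V_G = 1.73 V, so V_ov = 1.73 − 1.1 = 0.63 V.
Assume saturation: I_D = ½ k_n V_ov² = 0.5 × 3.98 × 0.63² = 0.79 mA, giving V_DS = V_DD − I_D R_D = 3.41 − 0.79 × 0.142 = 3.3 V.
V_DS = 3.3 V ≥ V_ov = 0.63 V, confirming saturation.

I_D = 0.790 mA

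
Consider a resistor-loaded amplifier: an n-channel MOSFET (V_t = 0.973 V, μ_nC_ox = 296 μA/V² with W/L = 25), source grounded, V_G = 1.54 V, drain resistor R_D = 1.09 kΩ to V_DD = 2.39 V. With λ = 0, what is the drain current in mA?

V_GS = V_G = 1.54 V, so V_ov = 1.54 − 0.973 = 0.567 V.
k_n = μ_nC_ox · (W/L) = 7.4 mA/V².
Assume saturation: I_D = ½ k_n V_ov² = 0.5 × 7.4 × 0.567² = 1.19 mA, giving V_DS = V_DD − I_D R_D = 2.39 − 1.19 × 1.09 = 1.09 V.
V_DS = 1.09 V ≥ V_ov = 0.567 V, confirming saturation.

I_D = 1.19 mA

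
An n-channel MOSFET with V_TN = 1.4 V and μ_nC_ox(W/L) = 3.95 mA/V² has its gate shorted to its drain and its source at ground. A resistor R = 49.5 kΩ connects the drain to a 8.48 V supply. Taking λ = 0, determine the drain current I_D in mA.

With gate tied to drain, V_GS = V_DS ≥ V_GS − V_TN, so the device is in saturation.
KCL at the drain: ½ k_n (V_GS − V_TN)² = (V_DD − V_GS)/R.
Let x = V_GS − 1.4. Then 97.8 x² + x − 7.08 = 0, giving x = 0.264 V (positive root), so V_GS = 1.66 V.
I_D = (V_DD − V_GS)/R = (8.48 − 1.66) / 49.5 = 0.138 mA.

I_D = 0.138 mA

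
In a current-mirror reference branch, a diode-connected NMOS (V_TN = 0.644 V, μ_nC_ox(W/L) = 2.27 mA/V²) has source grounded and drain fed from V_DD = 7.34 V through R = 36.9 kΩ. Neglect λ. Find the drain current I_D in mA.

With gate tied to drain, V_GS = V_DS ≥ V_GS − V_TN, so the device is in saturation.
KCL at the drain: ½ k_n (V_GS − V_TN)² = (V_DD − V_GS)/R.
Let x = V_GS − 0.644. Then 41.9 x² + x − 6.696 = 0, giving x = 0.388 V (positive root), so V_GS = 1.03 V.
I_D = (V_DD − V_GS)/R = (7.34 − 1.03) / 36.9 = 0.171 mA.

I_D = 0.171 mA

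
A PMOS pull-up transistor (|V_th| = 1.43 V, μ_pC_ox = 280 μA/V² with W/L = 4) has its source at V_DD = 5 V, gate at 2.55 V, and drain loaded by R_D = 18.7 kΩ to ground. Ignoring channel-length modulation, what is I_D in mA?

V_SG = V_DD − V_G = 5 − 2.55 = 2.45 V, so V_ov = 2.45 − 1.43 = 1.02 V.
k_p = μ_pC_ox · (W/L) = 1.12 mA/V².
Assume saturation: I_D = ½ k_p V_ov² = 0.5 × 1.12 × 1.02² = 0.583 mA, giving V_SD = V_DD − I_D R_D = 5 − 0.583 × 18.7 = -5.9 V.
But -5.9 V < V_ov = 1.02 V, so the device is actually in triode.
In triode I_D = k_p[V_ov V_SD − ½ V_SD²] and I_D = (V_DD − V_SD)/R_D. Equating: 10.5 V_SD² − 22.36 V_SD + 5 = 0, giving V_SD = 0.254 V (the root below V_ov).
I_D = (5 − 0.254) / 18.7 = 0.254 mA.

I_D = 0.254 mA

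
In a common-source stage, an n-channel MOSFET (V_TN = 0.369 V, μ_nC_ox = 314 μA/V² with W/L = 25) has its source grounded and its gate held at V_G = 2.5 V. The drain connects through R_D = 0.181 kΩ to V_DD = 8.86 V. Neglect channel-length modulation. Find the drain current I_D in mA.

V_GS = V_G = 2.5 V, so V_ov = 2.5 − 0.369 = 2.13 V.
k_n = μ_nC_ox · (W/L) = 7.85 mA/V².
Assume saturation: I_D = ½ k_n V_ov² = 0.5 × 7.85 × 2.13² = 17.8 mA, giving V_DS = V_DD − I_D R_D = 8.86 − 17.8 × 0.181 = 5.63 V.
V_DS = 5.63 V ≥ V_ov = 2.13 V, confirming saturation.

I_D = 17.8 mA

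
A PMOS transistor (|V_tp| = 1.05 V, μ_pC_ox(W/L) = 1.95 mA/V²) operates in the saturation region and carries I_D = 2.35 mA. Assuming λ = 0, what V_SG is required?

V_SG = 2.60 V

In saturation I_D = ½ k_p (V_SG − |V_tp|)², so V_SG − |V_tp| = √(2 I_D / k_p) = √(2 × 2.35 / 1.95) = 1.55 V.
V_SG = 1.05 + 1.55 = 2.6 V.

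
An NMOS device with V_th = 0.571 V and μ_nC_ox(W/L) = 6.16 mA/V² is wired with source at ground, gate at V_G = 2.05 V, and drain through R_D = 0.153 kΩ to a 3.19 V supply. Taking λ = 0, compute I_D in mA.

V_GS = V_G = 2.05 V, so V_ov = 2.05 − 0.571 = 1.48 V.
Assume saturation: I_D = ½ k_n V_ov² = 0.5 × 6.16 × 1.48² = 6.74 mA, giving V_DS = V_DD − I_D R_D = 3.19 − 6.74 × 0.153 = 2.16 V.
V_DS = 2.16 V ≥ V_ov = 1.48 V, confirming saturation.

I_D = 6.74 mA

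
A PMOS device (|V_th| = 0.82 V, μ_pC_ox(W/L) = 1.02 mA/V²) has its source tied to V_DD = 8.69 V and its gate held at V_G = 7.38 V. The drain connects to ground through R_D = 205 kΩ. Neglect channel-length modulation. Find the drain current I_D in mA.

I_D = 0.0419 mA

V_SG = V_DD − V_G = 8.69 − 7.38 = 1.31 V, so V_ov = 1.31 − 0.82 = 0.49 V.
Assume saturation: I_D = ½ k_p V_ov² = 0.5 × 1.02 × 0.49² = 0.122 mA, giving V_SD = V_DD − I_D R_D = 8.69 − 0.122 × 205 = -16.4 V.
But -16.4 V < V_ov = 0.49 V, so the device is actually in triode.
In triode I_D = k_p[V_ov V_SD − ½ V_SD²] and I_D = (V_DD − V_SD)/R_D. Equating: 105 V_SD² − 103.5 V_SD + 8.69 = 0, giving V_SD = 0.0927 V (the root below V_ov).
I_D = (8.69 − 0.0927) / 205 = 0.0419 mA.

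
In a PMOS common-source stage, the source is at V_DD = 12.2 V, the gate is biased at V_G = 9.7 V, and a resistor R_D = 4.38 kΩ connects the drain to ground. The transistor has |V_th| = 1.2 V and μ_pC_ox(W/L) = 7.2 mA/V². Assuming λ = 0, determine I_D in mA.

V_SG = V_DD − V_G = 12.2 − 9.7 = 2.5 V, so V_ov = 2.5 − 1.2 = 1.3 V.
Assume saturation: I_D = ½ k_p V_ov² = 0.5 × 7.2 × 1.3² = 6.08 mA, giving V_SD = V_DD − I_D R_D = 12.2 − 6.08 × 4.38 = -14.4 V.
But -14.4 V < V_ov = 1.3 V, so the device is actually in triode.
In triode I_D = k_p[V_ov V_SD − ½ V_SD²] and I_D = (V_DD − V_SD)/R_D. Equating: 15.8 V_SD² − 42 V_SD + 12.2 = 0, giving V_SD = 0.332 V (the root below V_ov).
I_D = (12.2 − 0.332) / 4.38 = 2.71 mA.

I_D = 2.71 mA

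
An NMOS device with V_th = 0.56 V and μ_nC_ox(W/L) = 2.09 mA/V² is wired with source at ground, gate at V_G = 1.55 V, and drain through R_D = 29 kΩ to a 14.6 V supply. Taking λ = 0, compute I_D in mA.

V_GS = V_G = 1.55 V, so V_ov = 1.55 − 0.56 = 0.99 V.
Assume saturation: I_D = ½ k_n V_ov² = 0.5 × 2.09 × 0.99² = 1.02 mA, giving V_DS = V_DD − I_D R_D = 14.6 − 1.02 × 29 = -15.1 V.
But -15.1 V < V_ov = 0.99 V, so the device is actually in triode.
In triode I_D = k_n[V_ov V_DS − ½ V_DS²] and I_D = (V_DD − V_DS)/R_D. Equating: 30.3 V_DS² − 61 V_DS + 14.6 = 0, giving V_DS = 0.278 V (the root below V_ov).
I_D = (14.6 − 0.278) / 29 = 0.494 mA.

I_D = 0.494 mA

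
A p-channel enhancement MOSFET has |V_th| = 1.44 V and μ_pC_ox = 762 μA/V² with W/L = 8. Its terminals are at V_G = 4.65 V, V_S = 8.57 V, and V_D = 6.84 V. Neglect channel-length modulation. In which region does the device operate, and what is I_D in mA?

Triode; I_D = 17.0 mA

V_SG = V_S − V_G = 8.57 − 4.65 = 3.92 V; V_SD = V_S − V_D = 8.57 − 6.84 = 1.73 V.
k_p = μ_pC_ox · (W/L) = 6.096 mA/V².
V_ov = V_SG − |V_th| = 3.92 − 1.44 = 2.48 V.
Since V_SD = 1.73 V < V_ov = 2.48 V, the device is in the triode region.
I_D = k_p [V_ov · V_SD − ½ V_SD²] = 6.096 × [2.48 × 1.73 − 0.5 × 1.73²] = 17 mA.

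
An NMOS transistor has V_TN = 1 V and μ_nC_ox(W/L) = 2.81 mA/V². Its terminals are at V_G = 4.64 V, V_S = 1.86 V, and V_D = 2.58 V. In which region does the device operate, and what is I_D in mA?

Triode; I_D = 2.87 mA

V_GS = V_G − V_S = 4.64 − 1.86 = 2.78 V; V_DS = V_D − V_S = 2.58 − 1.86 = 0.72 V.
V_ov = V_GS − V_TN = 2.78 − 1 = 1.78 V.
Since V_DS = 0.72 V < V_ov = 1.78 V, the device is in the triode region.
I_D = k_n [V_ov · V_DS − ½ V_DS²] = 2.81 × [1.78 × 0.72 − 0.5 × 0.72²] = 2.87 mA.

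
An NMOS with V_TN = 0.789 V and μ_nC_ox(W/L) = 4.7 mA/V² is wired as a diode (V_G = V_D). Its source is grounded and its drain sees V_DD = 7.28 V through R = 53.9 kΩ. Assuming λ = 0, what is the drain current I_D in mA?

With gate tied to drain, V_GS = V_DS ≥ V_GS − V_TN, so the device is in saturation.
KCL at the drain: ½ k_n (V_GS − V_TN)² = (V_DD − V_GS)/R.
Let x = V_GS − 0.789. Then 127 x² + x − 6.491 = 0, giving x = 0.222 V (positive root), so V_GS = 1.01 V.
I_D = (V_DD − V_GS)/R = (7.28 − 1.01) / 53.9 = 0.116 mA.

I_D = 0.116 mA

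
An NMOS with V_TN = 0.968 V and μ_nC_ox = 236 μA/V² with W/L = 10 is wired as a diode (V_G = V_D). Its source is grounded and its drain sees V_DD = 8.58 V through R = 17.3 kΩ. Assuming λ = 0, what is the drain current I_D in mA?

With gate tied to drain, V_GS = V_DS ≥ V_GS − V_TN, so the device is in saturation.
k_n = μ_nC_ox · (W/L) = 2.36 mA/V².
KCL at the drain: ½ k_n (V_GS − V_TN)² = (V_DD − V_GS)/R.
Let x = V_GS − 0.968. Then 20.4 x² + x − 7.612 = 0, giving x = 0.587 V (positive root), so V_GS = 1.55 V.
I_D = (V_DD − V_GS)/R = (8.58 − 1.55) / 17.3 = 0.406 mA.

I_D = 0.406 mA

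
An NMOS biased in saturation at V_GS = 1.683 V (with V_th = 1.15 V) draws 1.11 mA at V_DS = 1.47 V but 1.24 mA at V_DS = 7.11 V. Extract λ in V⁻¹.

With V_GS fixed, I_D ∝ (1 + λ V_DS) in saturation, so I_D2/I_D1 = (1 + λ V_DS2)/(1 + λ V_DS1).
1.24/1.11 = 1.117 = (1 + 7.11 λ)/(1 + 1.47 λ).
Solving: λ (I_D1 V_DS2 − I_D2 V_DS1) = I_D2 − I_D1, so λ = (1.24 − 1.11) / (1.11 × 7.11 − 1.24 × 1.47) = 0.13 / 6.07 = 0.0214 V⁻¹.

λ = 0.0214 V⁻¹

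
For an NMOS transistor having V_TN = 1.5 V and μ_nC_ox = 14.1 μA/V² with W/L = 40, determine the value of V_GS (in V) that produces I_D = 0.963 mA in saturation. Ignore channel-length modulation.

k_n = μ_nC_ox · (W/L) = 0.564 mA/V².
In saturation I_D = ½ k_n (V_GS − V_TN)², so V_GS − V_TN = √(2 I_D / k_n) = √(2 × 0.963 / 0.564) = 1.85 V.
V_GS = 1.5 + 1.85 = 3.35 V.

V_GS = 3.35 V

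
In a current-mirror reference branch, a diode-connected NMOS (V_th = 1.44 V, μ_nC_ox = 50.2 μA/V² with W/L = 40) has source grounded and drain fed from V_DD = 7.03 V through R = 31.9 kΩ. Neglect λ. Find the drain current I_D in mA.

With gate tied to drain, V_GS = V_DS ≥ V_GS − V_th, so the device is in saturation.
k_n = μ_nC_ox · (W/L) = 2.008 mA/V².
KCL at the drain: ½ k_n (V_GS − V_th)² = (V_DD − V_GS)/R.
Let x = V_GS − 1.44. Then 32 x² + x − 5.59 = 0, giving x = 0.402 V (positive root), so V_GS = 1.84 V.
I_D = (V_DD − V_GS)/R = (7.03 − 1.84) / 31.9 = 0.163 mA.

I_D = 0.163 mA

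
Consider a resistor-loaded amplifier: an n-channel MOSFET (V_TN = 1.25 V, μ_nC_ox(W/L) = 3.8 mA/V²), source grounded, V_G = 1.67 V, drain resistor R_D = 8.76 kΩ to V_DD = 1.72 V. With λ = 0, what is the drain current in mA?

I_D = 0.181 mA

V_GS = V_G = 1.67 V, so V_ov = 1.67 − 1.25 = 0.42 V.
Assume saturation: I_D = ½ k_n V_ov² = 0.5 × 3.8 × 0.42² = 0.335 mA, giving V_DS = V_DD − I_D R_D = 1.72 − 0.335 × 8.76 = -1.22 V.
But -1.22 V < V_ov = 0.42 V, so the device is actually in triode.
In triode I_D = k_n[V_ov V_DS − ½ V_DS²] and I_D = (V_DD − V_DS)/R_D. Equating: 16.6 V_DS² − 14.98 V_DS + 1.72 = 0, giving V_DS = 0.135 V (the root below V_ov).
I_D = (1.72 − 0.135) / 8.76 = 0.181 mA.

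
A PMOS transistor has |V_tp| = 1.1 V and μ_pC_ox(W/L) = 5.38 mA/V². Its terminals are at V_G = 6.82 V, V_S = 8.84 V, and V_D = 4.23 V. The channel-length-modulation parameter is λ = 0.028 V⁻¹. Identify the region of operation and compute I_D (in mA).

V_SG = V_S − V_G = 8.84 − 6.82 = 2.02 V; V_SD = V_S − V_D = 8.84 − 4.23 = 4.61 V.
V_ov = V_SG − |V_tp| = 2.02 − 1.1 = 0.92 V.
Since V_SD = 4.61 V ≥ V_ov = 0.92 V, the device is in saturation.
I_D = ½ k_p V_ov² (1 + λ V_SD) = 0.5 × 5.38 × 0.92² × (1 + 0.028 × 4.61) = 2.57 mA.

Saturation; I_D = 2.57 mA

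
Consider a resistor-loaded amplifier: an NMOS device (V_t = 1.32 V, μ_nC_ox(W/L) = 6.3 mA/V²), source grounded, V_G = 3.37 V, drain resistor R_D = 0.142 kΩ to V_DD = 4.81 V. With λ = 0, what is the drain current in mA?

I_D = 13.2 mA

V_GS = V_G = 3.37 V, so V_ov = 3.37 − 1.32 = 2.05 V.
Assume saturation: I_D = ½ k_n V_ov² = 0.5 × 6.3 × 2.05² = 13.2 mA, giving V_DS = V_DD − I_D R_D = 4.81 − 13.2 × 0.142 = 2.93 V.
V_DS = 2.93 V ≥ V_ov = 2.05 V, confirming saturation.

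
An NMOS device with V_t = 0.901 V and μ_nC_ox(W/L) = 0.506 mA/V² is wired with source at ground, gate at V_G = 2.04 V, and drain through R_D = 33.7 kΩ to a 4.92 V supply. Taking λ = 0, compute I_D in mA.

V_GS = V_G = 2.04 V, so V_ov = 2.04 − 0.901 = 1.14 V.
Assume saturation: I_D = ½ k_n V_ov² = 0.5 × 0.506 × 1.14² = 0.328 mA, giving V_DS = V_DD − I_D R_D = 4.92 − 0.328 × 33.7 = -6.14 V.
But -6.14 V < V_ov = 1.14 V, so the device is actually in triode.
In triode I_D = k_n[V_ov V_DS − ½ V_DS²] and I_D = (V_DD − V_DS)/R_D. Equating: 8.53 V_DS² − 20.42 V_DS + 4.92 = 0, giving V_DS = 0.272 V (the root below V_ov).
I_D = (4.92 − 0.272) / 33.7 = 0.138 mA.

I_D = 0.138 mA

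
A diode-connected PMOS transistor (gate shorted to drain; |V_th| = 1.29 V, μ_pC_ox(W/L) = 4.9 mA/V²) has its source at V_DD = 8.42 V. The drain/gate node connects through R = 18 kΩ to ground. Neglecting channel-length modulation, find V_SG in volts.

V_SG = 1.68 V

With gate tied to drain, V_SG = V_SD ≥ V_SG − |V_th|, so the device is in saturation.
KCL at the drain: ½ k_p (V_SG − |V_th|)² = (V_DD − V_SG)/R.
Let x = V_SG − 1.29. Then 44.1 x² + x − 7.13 = 0, giving x = 0.391 V (positive root), so V_SG = 1.68 V.
I_D = (V_DD − V_SG)/R = (8.42 − 1.68) / 18 = 0.374 mA.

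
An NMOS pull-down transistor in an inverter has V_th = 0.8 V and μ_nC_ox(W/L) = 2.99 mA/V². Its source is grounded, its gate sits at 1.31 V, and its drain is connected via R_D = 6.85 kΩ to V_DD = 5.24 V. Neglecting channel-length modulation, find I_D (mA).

I_D = 0.389 mA

V_GS = V_G = 1.31 V, so V_ov = 1.31 − 0.8 = 0.51 V.
Assume saturation: I_D = ½ k_n V_ov² = 0.5 × 2.99 × 0.51² = 0.389 mA, giving V_DS = V_DD − I_D R_D = 5.24 − 0.389 × 6.85 = 2.58 V.
V_DS = 2.58 V ≥ V_ov = 0.51 V, confirming saturation.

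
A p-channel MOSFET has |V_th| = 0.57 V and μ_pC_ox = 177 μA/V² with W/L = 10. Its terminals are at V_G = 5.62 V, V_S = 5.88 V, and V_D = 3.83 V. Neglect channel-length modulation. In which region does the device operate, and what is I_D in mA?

V_SG = V_S − V_G = 5.88 − 5.62 = 0.26 V; V_SD = V_S − V_D = 5.88 − 3.83 = 2.05 V.
V_SG = 0.26 V < |V_th| = 0.57 V, so the transistor is in cutoff.

Cutoff; I_D = 0 mA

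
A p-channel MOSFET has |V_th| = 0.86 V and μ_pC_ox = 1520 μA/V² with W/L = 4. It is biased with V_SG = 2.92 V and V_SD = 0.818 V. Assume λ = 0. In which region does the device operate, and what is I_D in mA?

k_p = μ_pC_ox · (W/L) = 6.08 mA/V².
V_ov = V_SG − |V_th| = 2.92 − 0.86 = 2.06 V.
Since V_SD = 0.818 V < V_ov = 2.06 V, the device is in the triode region.
I_D = k_p [V_ov · V_SD − ½ V_SD²] = 6.08 × [2.06 × 0.818 − 0.5 × 0.818²] = 8.21 mA.

Triode; I_D = 8.21 mA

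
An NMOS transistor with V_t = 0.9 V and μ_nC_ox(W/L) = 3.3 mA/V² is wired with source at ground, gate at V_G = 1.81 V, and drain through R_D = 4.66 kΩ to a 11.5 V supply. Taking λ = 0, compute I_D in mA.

I_D = 1.37 mA

V_GS = V_G = 1.81 V, so V_ov = 1.81 − 0.9 = 0.91 V.
Assume saturation: I_D = ½ k_n V_ov² = 0.5 × 3.3 × 0.91² = 1.37 mA, giving V_DS = V_DD − I_D R_D = 11.5 − 1.37 × 4.66 = 5.13 V.
V_DS = 5.13 V ≥ V_ov = 0.91 V, confirming saturation.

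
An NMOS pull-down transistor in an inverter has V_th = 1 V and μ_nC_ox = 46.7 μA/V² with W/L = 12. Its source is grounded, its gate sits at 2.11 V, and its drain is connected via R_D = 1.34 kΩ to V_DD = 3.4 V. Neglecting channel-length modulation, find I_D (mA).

V_GS = V_G = 2.11 V, so V_ov = 2.11 − 1 = 1.11 V.
k_n = μ_nC_ox · (W/L) = 0.5604 mA/V².
Assume saturation: I_D = ½ k_n V_ov² = 0.5 × 0.5604 × 1.11² = 0.345 mA, giving V_DS = V_DD − I_D R_D = 3.4 − 0.345 × 1.34 = 2.94 V.
V_DS = 2.94 V ≥ V_ov = 1.11 V, confirming saturation.

I_D = 0.345 mA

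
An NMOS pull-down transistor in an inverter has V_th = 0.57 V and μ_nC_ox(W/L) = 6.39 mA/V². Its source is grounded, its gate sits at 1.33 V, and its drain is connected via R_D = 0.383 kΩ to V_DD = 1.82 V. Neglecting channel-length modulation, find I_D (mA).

I_D = 1.85 mA

V_GS = V_G = 1.33 V, so V_ov = 1.33 − 0.57 = 0.76 V.
Assume saturation: I_D = ½ k_n V_ov² = 0.5 × 6.39 × 0.76² = 1.85 mA, giving V_DS = V_DD − I_D R_D = 1.82 − 1.85 × 0.383 = 1.11 V.
V_DS = 1.11 V ≥ V_ov = 0.76 V, confirming saturation.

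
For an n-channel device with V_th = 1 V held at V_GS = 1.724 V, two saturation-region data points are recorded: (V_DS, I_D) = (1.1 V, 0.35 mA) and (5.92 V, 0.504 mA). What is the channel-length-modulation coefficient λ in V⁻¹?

λ = 0.101 V⁻¹

With V_GS fixed, I_D ∝ (1 + λ V_DS) in saturation, so I_D2/I_D1 = (1 + λ V_DS2)/(1 + λ V_DS1).
0.504/0.35 = 1.44 = (1 + 5.92 λ)/(1 + 1.1 λ).
Solving: λ (I_D1 V_DS2 − I_D2 V_DS1) = I_D2 − I_D1, so λ = (0.504 − 0.35) / (0.35 × 5.92 − 0.504 × 1.1) = 0.154 / 1.52 = 0.101 V⁻¹.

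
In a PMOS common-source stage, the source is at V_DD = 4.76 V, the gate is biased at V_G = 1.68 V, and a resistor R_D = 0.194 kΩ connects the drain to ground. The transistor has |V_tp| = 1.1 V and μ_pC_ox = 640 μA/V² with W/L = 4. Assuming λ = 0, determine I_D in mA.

I_D = 5.02 mA

V_SG = V_DD − V_G = 4.76 − 1.68 = 3.08 V, so V_ov = 3.08 − 1.1 = 1.98 V.
k_p = μ_pC_ox · (W/L) = 2.56 mA/V².
Assume saturation: I_D = ½ k_p V_ov² = 0.5 × 2.56 × 1.98² = 5.02 mA, giving V_SD = V_DD − I_D R_D = 4.76 − 5.02 × 0.194 = 3.79 V.
V_SD = 3.79 V ≥ V_ov = 1.98 V, confirming saturation.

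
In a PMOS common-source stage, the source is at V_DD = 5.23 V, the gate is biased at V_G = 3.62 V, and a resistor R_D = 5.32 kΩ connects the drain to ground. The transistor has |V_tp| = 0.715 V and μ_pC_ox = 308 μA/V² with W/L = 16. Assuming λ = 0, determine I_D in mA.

V_SG = V_DD − V_G = 5.23 − 3.62 = 1.61 V, so V_ov = 1.61 − 0.715 = 0.895 V.
k_p = μ_pC_ox · (W/L) = 4.928 mA/V².
Assume saturation: I_D = ½ k_p V_ov² = 0.5 × 4.928 × 0.895² = 1.97 mA, giving V_SD = V_DD − I_D R_D = 5.23 − 1.97 × 5.32 = -5.27 V.
But -5.27 V < V_ov = 0.895 V, so the device is actually in triode.
In triode I_D = k_p[V_ov V_SD − ½ V_SD²] and I_D = (V_DD − V_SD)/R_D. Equating: 13.1 V_SD² − 24.46 V_SD + 5.23 = 0, giving V_SD = 0.246 V (the root below V_ov).
I_D = (5.23 − 0.246) / 5.32 = 0.937 mA.

I_D = 0.937 mA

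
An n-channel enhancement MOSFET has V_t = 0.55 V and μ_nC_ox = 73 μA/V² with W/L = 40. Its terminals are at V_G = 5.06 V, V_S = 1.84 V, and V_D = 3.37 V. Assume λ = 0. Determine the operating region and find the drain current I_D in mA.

V_GS = V_G − V_S = 5.06 − 1.84 = 3.22 V; V_DS = V_D − V_S = 3.37 − 1.84 = 1.53 V.
k_n = μ_nC_ox · (W/L) = 2.92 mA/V².
V_ov = V_GS − V_t = 3.22 − 0.55 = 2.67 V.
Since V_DS = 1.53 V < V_ov = 2.67 V, the device is in the triode region.
I_D = k_n [V_ov · V_DS − ½ V_DS²] = 2.92 × [2.67 × 1.53 − 0.5 × 1.53²] = 8.51 mA.

Triode; I_D = 8.51 mA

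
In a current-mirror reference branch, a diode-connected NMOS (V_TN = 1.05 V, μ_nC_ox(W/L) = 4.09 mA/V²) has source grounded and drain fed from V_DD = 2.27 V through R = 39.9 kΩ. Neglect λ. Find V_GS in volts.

V_GS = 1.17 V

With gate tied to drain, V_GS = V_DS ≥ V_GS − V_TN, so the device is in saturation.
KCL at the drain: ½ k_n (V_GS − V_TN)² = (V_DD − V_GS)/R.
Let x = V_GS − 1.05. Then 81.6 x² + x − 1.22 = 0, giving x = 0.116 V (positive root), so V_GS = 1.17 V.
I_D = (V_DD − V_GS)/R = (2.27 − 1.17) / 39.9 = 0.0277 mA.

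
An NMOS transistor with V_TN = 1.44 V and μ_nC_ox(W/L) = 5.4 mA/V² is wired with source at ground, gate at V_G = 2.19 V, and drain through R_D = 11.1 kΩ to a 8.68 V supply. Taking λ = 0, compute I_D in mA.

I_D = 0.762 mA

V_GS = V_G = 2.19 V, so V_ov = 2.19 − 1.44 = 0.75 V.
Assume saturation: I_D = ½ k_n V_ov² = 0.5 × 5.4 × 0.75² = 1.52 mA, giving V_DS = V_DD − I_D R_D = 8.68 − 1.52 × 11.1 = -8.18 V.
But -8.18 V < V_ov = 0.75 V, so the device is actually in triode.
In triode I_D = k_n[V_ov V_DS − ½ V_DS²] and I_D = (V_DD − V_DS)/R_D. Equating: 30 V_DS² − 45.96 V_DS + 8.68 = 0, giving V_DS = 0.221 V (the root below V_ov).
I_D = (8.68 − 0.221) / 11.1 = 0.762 mA.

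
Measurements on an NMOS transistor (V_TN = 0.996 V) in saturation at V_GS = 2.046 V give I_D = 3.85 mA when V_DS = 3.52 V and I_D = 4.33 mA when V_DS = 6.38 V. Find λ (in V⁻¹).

λ = 0.0515 V⁻¹

With V_GS fixed, I_D ∝ (1 + λ V_DS) in saturation, so I_D2/I_D1 = (1 + λ V_DS2)/(1 + λ V_DS1).
4.33/3.85 = 1.125 = (1 + 6.38 λ)/(1 + 3.52 λ).
Solving: λ (I_D1 V_DS2 − I_D2 V_DS1) = I_D2 − I_D1, so λ = (4.33 − 3.85) / (3.85 × 6.38 − 4.33 × 3.52) = 0.48 / 9.32 = 0.0515 V⁻¹.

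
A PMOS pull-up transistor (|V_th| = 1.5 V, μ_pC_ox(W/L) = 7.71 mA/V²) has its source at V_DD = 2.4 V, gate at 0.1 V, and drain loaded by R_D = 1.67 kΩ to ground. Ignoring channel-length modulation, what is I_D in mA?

I_D = 1.29 mA

V_SG = V_DD − V_G = 2.4 − 0.1 = 2.3 V, so V_ov = 2.3 − 1.5 = 0.8 V.
Assume saturation: I_D = ½ k_p V_ov² = 0.5 × 7.71 × 0.8² = 2.47 mA, giving V_SD = V_DD − I_D R_D = 2.4 − 2.47 × 1.67 = -1.72 V.
But -1.72 V < V_ov = 0.8 V, so the device is actually in triode.
In triode I_D = k_p[V_ov V_SD − ½ V_SD²] and I_D = (V_DD − V_SD)/R_D. Equating: 6.44 V_SD² − 11.3 V_SD + 2.4 = 0, giving V_SD = 0.247 V (the root below V_ov).
I_D = (2.4 − 0.247) / 1.67 = 1.29 mA.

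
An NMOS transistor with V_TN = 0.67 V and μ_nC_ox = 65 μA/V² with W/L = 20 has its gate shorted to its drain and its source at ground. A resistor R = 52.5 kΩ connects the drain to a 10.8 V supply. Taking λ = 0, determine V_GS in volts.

V_GS = 1.20 V

With gate tied to drain, V_GS = V_DS ≥ V_GS − V_TN, so the device is in saturation.
k_n = μ_nC_ox · (W/L) = 1.3 mA/V².
KCL at the drain: ½ k_n (V_GS − V_TN)² = (V_DD − V_GS)/R.
Let x = V_GS − 0.67. Then 34.1 x² + x − 10.13 = 0, giving x = 0.53 V (positive root), so V_GS = 1.2 V.
I_D = (V_DD − V_GS)/R = (10.8 − 1.2) / 52.5 = 0.183 mA.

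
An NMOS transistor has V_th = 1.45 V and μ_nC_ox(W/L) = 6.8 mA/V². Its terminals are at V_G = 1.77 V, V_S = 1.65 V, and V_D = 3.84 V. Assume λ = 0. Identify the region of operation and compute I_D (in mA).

V_GS = V_G − V_S = 1.77 − 1.65 = 0.12 V; V_DS = V_D − V_S = 3.84 − 1.65 = 2.19 V.
V_GS = 0.12 V < V_th = 1.45 V, so the transistor is in cutoff.

Cutoff; I_D = 0 mA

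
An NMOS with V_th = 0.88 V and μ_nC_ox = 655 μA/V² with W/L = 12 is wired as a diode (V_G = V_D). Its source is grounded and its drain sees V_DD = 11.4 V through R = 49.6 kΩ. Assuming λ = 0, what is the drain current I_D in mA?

With gate tied to drain, V_GS = V_DS ≥ V_GS − V_th, so the device is in saturation.
k_n = μ_nC_ox · (W/L) = 7.86 mA/V².
KCL at the drain: ½ k_n (V_GS − V_th)² = (V_DD − V_GS)/R.
Let x = V_GS − 0.88. Then 195 x² + x − 10.52 = 0, giving x = 0.23 V (positive root), so V_GS = 1.11 V.
I_D = (V_DD − V_GS)/R = (11.4 − 1.11) / 49.6 = 0.207 mA.

I_D = 0.207 mA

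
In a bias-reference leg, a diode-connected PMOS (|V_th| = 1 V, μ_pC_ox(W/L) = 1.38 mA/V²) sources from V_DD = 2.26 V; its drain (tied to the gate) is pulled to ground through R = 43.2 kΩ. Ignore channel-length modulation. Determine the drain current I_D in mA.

With gate tied to drain, V_SG = V_SD ≥ V_SG − |V_th|, so the device is in saturation.
KCL at the drain: ½ k_p (V_SG − |V_th|)² = (V_DD − V_SG)/R.
Let x = V_SG − 1. Then 29.8 x² + x − 1.26 = 0, giving x = 0.19 V (positive root), so V_SG = 1.19 V.
I_D = (V_DD − V_SG)/R = (2.26 − 1.19) / 43.2 = 0.0248 mA.

I_D = 0.0248 mA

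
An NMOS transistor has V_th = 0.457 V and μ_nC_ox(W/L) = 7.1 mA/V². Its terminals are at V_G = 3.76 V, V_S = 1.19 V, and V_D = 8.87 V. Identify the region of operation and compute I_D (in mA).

V_GS = V_G − V_S = 3.76 − 1.19 = 2.57 V; V_DS = V_D − V_S = 8.87 − 1.19 = 7.68 V.
V_ov = V_GS − V_th = 2.57 − 0.457 = 2.11 V.
Since V_DS = 7.68 V ≥ V_ov = 2.11 V, the device is in saturation.
I_D = ½ k_n V_ov² = 0.5 × 7.1 × 2.11² = 15.8 mA.

Saturation; I_D = 15.8 mA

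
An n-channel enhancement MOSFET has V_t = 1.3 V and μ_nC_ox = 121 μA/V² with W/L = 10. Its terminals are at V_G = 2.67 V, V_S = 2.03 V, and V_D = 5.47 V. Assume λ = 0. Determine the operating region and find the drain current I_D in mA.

V_GS = V_G − V_S = 2.67 − 2.03 = 0.64 V; V_DS = V_D − V_S = 5.47 − 2.03 = 3.44 V.
V_GS = 0.64 V < V_t = 1.3 V, so the transistor is in cutoff.

Cutoff; I_D = 0 mA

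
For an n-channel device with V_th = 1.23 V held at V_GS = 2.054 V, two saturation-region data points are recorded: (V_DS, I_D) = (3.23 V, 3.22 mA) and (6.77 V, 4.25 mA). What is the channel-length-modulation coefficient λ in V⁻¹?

λ = 0.128 V⁻¹

With V_GS fixed, I_D ∝ (1 + λ V_DS) in saturation, so I_D2/I_D1 = (1 + λ V_DS2)/(1 + λ V_DS1).
4.25/3.22 = 1.32 = (1 + 6.77 λ)/(1 + 3.23 λ).
Solving: λ (I_D1 V_DS2 − I_D2 V_DS1) = I_D2 − I_D1, so λ = (4.25 − 3.22) / (3.22 × 6.77 − 4.25 × 3.23) = 1.03 / 8.07 = 0.128 V⁻¹.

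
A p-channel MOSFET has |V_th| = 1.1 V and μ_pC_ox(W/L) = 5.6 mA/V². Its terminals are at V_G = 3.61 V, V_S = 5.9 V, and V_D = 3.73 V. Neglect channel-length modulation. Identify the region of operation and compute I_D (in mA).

Saturation; I_D = 3.97 mA

V_SG = V_S − V_G = 5.9 − 3.61 = 2.29 V; V_SD = V_S − V_D = 5.9 − 3.73 = 2.17 V.
V_ov = V_SG − |V_th| = 2.29 − 1.1 = 1.19 V.
Since V_SD = 2.17 V ≥ V_ov = 1.19 V, the device is in saturation.
I_D = ½ k_p V_ov² = 0.5 × 5.6 × 1.19² = 3.97 mA.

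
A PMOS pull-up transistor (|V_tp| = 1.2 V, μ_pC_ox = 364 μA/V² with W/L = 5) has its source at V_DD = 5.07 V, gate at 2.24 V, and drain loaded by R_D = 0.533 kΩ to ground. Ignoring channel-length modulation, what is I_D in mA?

I_D = 2.42 mA

V_SG = V_DD − V_G = 5.07 − 2.24 = 2.83 V, so V_ov = 2.83 − 1.2 = 1.63 V.
k_p = μ_pC_ox · (W/L) = 1.82 mA/V².
Assume saturation: I_D = ½ k_p V_ov² = 0.5 × 1.82 × 1.63² = 2.42 mA, giving V_SD = V_DD − I_D R_D = 5.07 − 2.42 × 0.533 = 3.78 V.
V_SD = 3.78 V ≥ V_ov = 1.63 V, confirming saturation.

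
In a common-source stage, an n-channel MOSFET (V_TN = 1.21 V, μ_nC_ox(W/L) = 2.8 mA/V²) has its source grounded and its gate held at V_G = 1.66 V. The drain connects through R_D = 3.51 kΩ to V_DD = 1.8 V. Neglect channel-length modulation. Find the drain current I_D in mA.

I_D = 0.283 mA

V_GS = V_G = 1.66 V, so V_ov = 1.66 − 1.21 = 0.45 V.
Assume saturation: I_D = ½ k_n V_ov² = 0.5 × 2.8 × 0.45² = 0.283 mA, giving V_DS = V_DD − I_D R_D = 1.8 − 0.283 × 3.51 = 0.805 V.
V_DS = 0.805 V ≥ V_ov = 0.45 V, confirming saturation.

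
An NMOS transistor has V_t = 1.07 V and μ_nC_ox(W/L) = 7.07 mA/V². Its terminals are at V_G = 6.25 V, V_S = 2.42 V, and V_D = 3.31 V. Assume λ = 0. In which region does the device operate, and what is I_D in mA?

Triode; I_D = 14.6 mA

V_GS = V_G − V_S = 6.25 − 2.42 = 3.83 V; V_DS = V_D − V_S = 3.31 − 2.42 = 0.89 V.
V_ov = V_GS − V_t = 3.83 − 1.07 = 2.76 V.
Since V_DS = 0.89 V < V_ov = 2.76 V, the device is in the triode region.
I_D = k_n [V_ov · V_DS − ½ V_DS²] = 7.07 × [2.76 × 0.89 − 0.5 × 0.89²] = 14.6 mA.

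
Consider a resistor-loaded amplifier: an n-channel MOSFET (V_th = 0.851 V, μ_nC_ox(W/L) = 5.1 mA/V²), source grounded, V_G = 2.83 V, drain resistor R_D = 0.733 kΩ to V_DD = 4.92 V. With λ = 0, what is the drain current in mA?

I_D = 5.77 mA

V_GS = V_G = 2.83 V, so V_ov = 2.83 − 0.851 = 1.98 V.
Assume saturation: I_D = ½ k_n V_ov² = 0.5 × 5.1 × 1.98² = 9.99 mA, giving V_DS = V_DD − I_D R_D = 4.92 − 9.99 × 0.733 = -2.4 V.
But -2.4 V < V_ov = 1.98 V, so the device is actually in triode.
In triode I_D = k_n[V_ov V_DS − ½ V_DS²] and I_D = (V_DD − V_DS)/R_D. Equating: 1.87 V_DS² − 8.398 V_DS + 4.92 = 0, giving V_DS = 0.693 V (the root below V_ov).
I_D = (4.92 − 0.693) / 0.733 = 5.77 mA.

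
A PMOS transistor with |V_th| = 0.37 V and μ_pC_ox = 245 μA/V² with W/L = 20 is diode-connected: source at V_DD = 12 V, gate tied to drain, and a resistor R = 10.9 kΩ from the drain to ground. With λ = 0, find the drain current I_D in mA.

I_D = 1.01 mA

With gate tied to drain, V_SG = V_SD ≥ V_SG − |V_th|, so the device is in saturation.
k_p = μ_pC_ox · (W/L) = 4.9 mA/V².
KCL at the drain: ½ k_p (V_SG − |V_th|)² = (V_DD − V_SG)/R.
Let x = V_SG − 0.37. Then 26.7 x² + x − 11.63 = 0, giving x = 0.641 V (positive root), so V_SG = 1.01 V.
I_D = (V_DD − V_SG)/R = (12 − 1.01) / 10.9 = 1.01 mA.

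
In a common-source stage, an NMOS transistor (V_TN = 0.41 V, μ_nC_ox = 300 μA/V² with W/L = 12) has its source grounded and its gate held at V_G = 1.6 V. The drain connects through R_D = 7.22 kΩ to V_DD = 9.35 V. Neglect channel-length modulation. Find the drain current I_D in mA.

V_GS = V_G = 1.6 V, so V_ov = 1.6 − 0.41 = 1.19 V.
k_n = μ_nC_ox · (W/L) = 3.6 mA/V².
Assume saturation: I_D = ½ k_n V_ov² = 0.5 × 3.6 × 1.19² = 2.55 mA, giving V_DS = V_DD − I_D R_D = 9.35 − 2.55 × 7.22 = -9.05 V.
But -9.05 V < V_ov = 1.19 V, so the device is actually in triode.
In triode I_D = k_n[V_ov V_DS − ½ V_DS²] and I_D = (V_DD − V_DS)/R_D. Equating: 13 V_DS² − 31.93 V_DS + 9.35 = 0, giving V_DS = 0.34 V (the root below V_ov).
I_D = (9.35 − 0.34) / 7.22 = 1.25 mA.

I_D = 1.25 mA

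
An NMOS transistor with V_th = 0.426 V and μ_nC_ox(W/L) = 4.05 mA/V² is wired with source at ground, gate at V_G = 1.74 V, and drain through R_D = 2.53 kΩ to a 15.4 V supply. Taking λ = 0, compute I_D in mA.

V_GS = V_G = 1.74 V, so V_ov = 1.74 − 0.426 = 1.31 V.
Assume saturation: I_D = ½ k_n V_ov² = 0.5 × 4.05 × 1.31² = 3.5 mA, giving V_DS = V_DD − I_D R_D = 15.4 − 3.5 × 2.53 = 6.55 V.
V_DS = 6.55 V ≥ V_ov = 1.31 V, confirming saturation.

I_D = 3.50 mA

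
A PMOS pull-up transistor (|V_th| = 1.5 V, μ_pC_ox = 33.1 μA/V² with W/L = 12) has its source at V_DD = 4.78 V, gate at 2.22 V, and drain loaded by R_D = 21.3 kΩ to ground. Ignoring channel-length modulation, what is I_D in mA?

I_D = 0.193 mA

V_SG = V_DD − V_G = 4.78 − 2.22 = 2.56 V, so V_ov = 2.56 − 1.5 = 1.06 V.
k_p = μ_pC_ox · (W/L) = 0.3972 mA/V².
Assume saturation: I_D = ½ k_p V_ov² = 0.5 × 0.3972 × 1.06² = 0.223 mA, giving V_SD = V_DD − I_D R_D = 4.78 − 0.223 × 21.3 = 0.027 V.
But 0.027 V < V_ov = 1.06 V, so the device is actually in triode.
In triode I_D = k_p[V_ov V_SD − ½ V_SD²] and I_D = (V_DD − V_SD)/R_D. Equating: 4.23 V_SD² − 9.968 V_SD + 4.78 = 0, giving V_SD = 0.67 V (the root below V_ov).
I_D = (4.78 − 0.67) / 21.3 = 0.193 mA.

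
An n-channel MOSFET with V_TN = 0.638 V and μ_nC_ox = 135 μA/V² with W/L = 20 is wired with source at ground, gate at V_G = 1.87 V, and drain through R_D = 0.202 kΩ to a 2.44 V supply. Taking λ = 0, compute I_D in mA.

I_D = 2.05 mA

V_GS = V_G = 1.87 V, so V_ov = 1.87 − 0.638 = 1.23 V.
k_n = μ_nC_ox · (W/L) = 2.7 mA/V².
Assume saturation: I_D = ½ k_n V_ov² = 0.5 × 2.7 × 1.23² = 2.05 mA, giving V_DS = V_DD − I_D R_D = 2.44 − 2.05 × 0.202 = 2.03 V.
V_DS = 2.03 V ≥ V_ov = 1.23 V, confirming saturation.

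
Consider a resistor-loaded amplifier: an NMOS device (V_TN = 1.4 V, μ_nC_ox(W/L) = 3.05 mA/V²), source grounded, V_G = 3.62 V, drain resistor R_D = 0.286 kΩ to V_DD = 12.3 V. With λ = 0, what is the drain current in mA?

V_GS = V_G = 3.62 V, so V_ov = 3.62 − 1.4 = 2.22 V.
Assume saturation: I_D = ½ k_n V_ov² = 0.5 × 3.05 × 2.22² = 7.52 mA, giving V_DS = V_DD − I_D R_D = 12.3 − 7.52 × 0.286 = 10.2 V.
V_DS = 10.2 V ≥ V_ov = 2.22 V, confirming saturation.

I_D = 7.52 mA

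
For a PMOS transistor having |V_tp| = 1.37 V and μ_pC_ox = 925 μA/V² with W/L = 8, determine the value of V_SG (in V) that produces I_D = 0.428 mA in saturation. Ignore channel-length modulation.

V_SG = 1.71 V

k_p = μ_pC_ox · (W/L) = 7.4 mA/V².
In saturation I_D = ½ k_p (V_SG − |V_tp|)², so V_SG − |V_tp| = √(2 I_D / k_p) = √(2 × 0.428 / 7.4) = 0.34 V.
V_SG = 1.37 + 0.34 = 1.71 V.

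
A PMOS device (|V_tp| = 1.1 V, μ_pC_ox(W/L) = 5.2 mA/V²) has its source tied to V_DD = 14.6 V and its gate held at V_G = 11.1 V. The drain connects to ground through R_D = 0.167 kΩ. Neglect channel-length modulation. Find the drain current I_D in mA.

V_SG = V_DD − V_G = 14.6 − 11.1 = 3.5 V, so V_ov = 3.5 − 1.1 = 2.4 V.
Assume saturation: I_D = ½ k_p V_ov² = 0.5 × 5.2 × 2.4² = 15 mA, giving V_SD = V_DD − I_D R_D = 14.6 − 15 × 0.167 = 12.1 V.
V_SD = 12.1 V ≥ V_ov = 2.4 V, confirming saturation.

I_D = 15.0 mA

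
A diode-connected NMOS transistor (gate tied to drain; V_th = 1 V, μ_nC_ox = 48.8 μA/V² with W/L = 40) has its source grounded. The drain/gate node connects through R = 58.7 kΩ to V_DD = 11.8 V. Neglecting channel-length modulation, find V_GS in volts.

With gate tied to drain, V_GS = V_DS ≥ V_GS − V_th, so the device is in saturation.
k_n = μ_nC_ox · (W/L) = 1.952 mA/V².
KCL at the drain: ½ k_n (V_GS − V_th)² = (V_DD − V_GS)/R.
Let x = V_GS − 1. Then 57.3 x² + x − 10.8 = 0, giving x = 0.426 V (positive root), so V_GS = 1.43 V.
I_D = (V_DD − V_GS)/R = (11.8 − 1.43) / 58.7 = 0.177 mA.

V_GS = 1.43 V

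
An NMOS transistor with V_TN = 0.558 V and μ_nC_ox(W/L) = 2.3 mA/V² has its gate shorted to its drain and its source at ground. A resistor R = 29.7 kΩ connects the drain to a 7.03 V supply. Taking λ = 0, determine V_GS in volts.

V_GS = 0.979 V

With gate tied to drain, V_GS = V_DS ≥ V_GS − V_TN, so the device is in saturation.
KCL at the drain: ½ k_n (V_GS − V_TN)² = (V_DD − V_GS)/R.
Let x = V_GS − 0.558. Then 34.2 x² + x − 6.472 = 0, giving x = 0.421 V (positive root), so V_GS = 0.979 V.
I_D = (V_DD − V_GS)/R = (7.03 − 0.979) / 29.7 = 0.204 mA.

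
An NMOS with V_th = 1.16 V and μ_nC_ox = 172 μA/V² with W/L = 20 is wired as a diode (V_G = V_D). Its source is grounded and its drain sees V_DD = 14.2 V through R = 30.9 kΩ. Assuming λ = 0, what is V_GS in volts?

With gate tied to drain, V_GS = V_DS ≥ V_GS − V_th, so the device is in saturation.
k_n = μ_nC_ox · (W/L) = 3.44 mA/V².
KCL at the drain: ½ k_n (V_GS − V_th)² = (V_DD − V_GS)/R.
Let x = V_GS − 1.16. Then 53.1 x² + x − 13.04 = 0, giving x = 0.486 V (positive root), so V_GS = 1.65 V.
I_D = (V_DD − V_GS)/R = (14.2 − 1.65) / 30.9 = 0.406 mA.

V_GS = 1.65 V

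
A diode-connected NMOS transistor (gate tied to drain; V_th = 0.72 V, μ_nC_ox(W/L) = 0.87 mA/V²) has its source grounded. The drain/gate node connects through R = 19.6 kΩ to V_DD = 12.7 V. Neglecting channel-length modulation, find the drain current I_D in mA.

With gate tied to drain, V_GS = V_DS ≥ V_GS − V_th, so the device is in saturation.
KCL at the drain: ½ k_n (V_GS − V_th)² = (V_DD − V_GS)/R.
Let x = V_GS − 0.72. Then 8.53 x² + x − 11.98 = 0, giving x = 1.13 V (positive root), so V_GS = 1.85 V.
I_D = (V_DD − V_GS)/R = (12.7 − 1.85) / 19.6 = 0.554 mA.

I_D = 0.554 mA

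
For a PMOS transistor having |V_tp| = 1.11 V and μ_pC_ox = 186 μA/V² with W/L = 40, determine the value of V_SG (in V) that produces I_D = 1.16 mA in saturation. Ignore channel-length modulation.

V_SG = 1.67 V

k_p = μ_pC_ox · (W/L) = 7.44 mA/V².
In saturation I_D = ½ k_p (V_SG − |V_tp|)², so V_SG − |V_tp| = √(2 I_D / k_p) = √(2 × 1.16 / 7.44) = 0.558 V.
V_SG = 1.11 + 0.558 = 1.67 V.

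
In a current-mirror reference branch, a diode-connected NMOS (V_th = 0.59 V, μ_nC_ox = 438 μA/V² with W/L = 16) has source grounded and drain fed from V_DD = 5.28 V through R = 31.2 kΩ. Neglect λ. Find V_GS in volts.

With gate tied to drain, V_GS = V_DS ≥ V_GS − V_th, so the device is in saturation.
k_n = μ_nC_ox · (W/L) = 7.008 mA/V².
KCL at the drain: ½ k_n (V_GS − V_th)² = (V_DD − V_GS)/R.
Let x = V_GS − 0.59. Then 109 x² + x − 4.69 = 0, giving x = 0.203 V (positive root), so V_GS = 0.793 V.
I_D = (V_DD − V_GS)/R = (5.28 − 0.793) / 31.2 = 0.144 mA.

V_GS = 0.793 V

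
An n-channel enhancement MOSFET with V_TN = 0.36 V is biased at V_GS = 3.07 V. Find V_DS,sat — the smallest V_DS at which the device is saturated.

V_DS,sat = 2.71 V

The boundary between triode and saturation is V_DS = V_GS − V_TN = V_ov.
V_ov = 3.07 − 0.36 = 2.71 V.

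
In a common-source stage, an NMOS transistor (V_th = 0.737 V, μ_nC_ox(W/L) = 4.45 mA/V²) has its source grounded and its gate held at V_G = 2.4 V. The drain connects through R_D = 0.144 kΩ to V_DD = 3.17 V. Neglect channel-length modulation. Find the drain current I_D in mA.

I_D = 6.15 mA

V_GS = V_G = 2.4 V, so V_ov = 2.4 − 0.737 = 1.66 V.
Assume saturation: I_D = ½ k_n V_ov² = 0.5 × 4.45 × 1.66² = 6.15 mA, giving V_DS = V_DD − I_D R_D = 3.17 − 6.15 × 0.144 = 2.28 V.
V_DS = 2.28 V ≥ V_ov = 1.66 V, confirming saturation.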